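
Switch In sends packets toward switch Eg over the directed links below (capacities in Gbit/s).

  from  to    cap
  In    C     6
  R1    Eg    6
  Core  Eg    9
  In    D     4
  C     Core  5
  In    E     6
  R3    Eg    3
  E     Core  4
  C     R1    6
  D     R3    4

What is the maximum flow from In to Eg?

Augment In→E→Core→Eg: bottleneck 4, flow now 4.
Augment In→C→R1→Eg: bottleneck 6, flow now 10.
Augment In→D→R3→Eg: bottleneck 3, flow now 13.
No augmenting path remains; maximum flow = 13.
In the residual graph, reachable from In: {In, E, D, R3}.
Min-cut edges: In→C (6), E→Core (4), R3→Eg (3); capacity 6 + 4 + 3 = 13.
This cut is saturated, so no flow can exceed 13.

13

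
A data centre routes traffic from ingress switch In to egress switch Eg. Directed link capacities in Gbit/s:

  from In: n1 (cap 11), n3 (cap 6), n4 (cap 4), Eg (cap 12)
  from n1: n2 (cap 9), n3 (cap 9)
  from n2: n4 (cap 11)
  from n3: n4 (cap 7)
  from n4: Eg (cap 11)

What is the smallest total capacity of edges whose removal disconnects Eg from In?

23

Augment In→Eg: bottleneck 12, flow now 12.
Augment In→n4→Eg: bottleneck 4, flow now 16.
Augment In→n3→n4→Eg: bottleneck 6, flow now 22.
Augment In→n1→n2→n4→Eg: bottleneck 1, flow now 23.
No augmenting path remains; maximum flow = 23.
By max-flow min-cut, the minimum cut capacity equals the max flow.
In the residual graph, reachable from In: {In, n1, n2, n3, n4}.
Min-cut edges: In→Eg (12), n4→Eg (11); capacity 12 + 11 = 23.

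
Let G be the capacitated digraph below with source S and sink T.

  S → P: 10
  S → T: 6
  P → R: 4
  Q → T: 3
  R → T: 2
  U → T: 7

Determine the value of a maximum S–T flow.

8

Augment S→T: bottleneck 6, flow now 6.
Augment S→P→R→T: bottleneck 2, flow now 8.
No augmenting path remains; maximum flow = 8.
In the residual graph, reachable from S: {S, P, R}.
Min-cut edges: S→T (6), R→T (2); capacity 6 + 2 = 8.
This cut is saturated, so no flow can exceed 8.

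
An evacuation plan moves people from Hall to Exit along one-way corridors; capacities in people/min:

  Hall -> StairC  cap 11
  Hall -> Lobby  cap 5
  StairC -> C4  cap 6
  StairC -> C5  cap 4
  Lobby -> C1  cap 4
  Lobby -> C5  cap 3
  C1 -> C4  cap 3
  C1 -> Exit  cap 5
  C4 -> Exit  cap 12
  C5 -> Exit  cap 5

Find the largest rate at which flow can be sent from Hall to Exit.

Augment Hall→StairC→C4→Exit: bottleneck 6, flow now 6.
Augment Hall→StairC→C5→Exit: bottleneck 4, flow now 10.
Augment Hall→Lobby→C1→Exit: bottleneck 4, flow now 14.
Augment Hall→Lobby→C5→Exit: bottleneck 1, flow now 15.
No augmenting path remains; maximum flow = 15.
In the residual graph, reachable from Hall: {Hall, StairC}.
Min-cut edges: Hall→Lobby (5), StairC→C4 (6), StairC→C5 (4); capacity 5 + 6 + 4 = 15.
This cut is saturated, so no flow can exceed 15.

15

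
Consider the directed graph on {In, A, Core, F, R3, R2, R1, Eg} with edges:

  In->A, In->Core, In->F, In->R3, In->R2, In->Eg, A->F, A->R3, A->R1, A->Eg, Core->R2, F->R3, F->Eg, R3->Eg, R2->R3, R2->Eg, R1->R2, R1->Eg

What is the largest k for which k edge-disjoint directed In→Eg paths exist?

Assign every edge capacity 1; by Menger, the answer equals the max flow.
Path In→Eg (+1); total 1.
Path In→A→Eg (+1); total 2.
Path In→F→Eg (+1); total 3.
Path In→R3→Eg (+1); total 4.
Path In→R2→Eg (+1); total 5.
No residual In→Eg path; max flow = 5.
Certifying cut of size 5: {In→A, In→Eg, In→F, R2→Eg, R3→Eg}.

5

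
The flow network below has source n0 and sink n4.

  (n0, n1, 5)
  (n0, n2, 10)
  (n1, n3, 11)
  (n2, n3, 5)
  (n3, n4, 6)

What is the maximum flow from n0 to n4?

Augment n0→n1→n3→n4: bottleneck 5, flow now 5.
Augment n0→n2→n3→n4: bottleneck 1, flow now 6.
No augmenting path remains; maximum flow = 6.
In the residual graph, reachable from n0: {n0, n1, n2, n3}.
Min-cut edges: n3→n4 (6); capacity 6 = 6.
This cut is saturated, so no flow can exceed 6.

6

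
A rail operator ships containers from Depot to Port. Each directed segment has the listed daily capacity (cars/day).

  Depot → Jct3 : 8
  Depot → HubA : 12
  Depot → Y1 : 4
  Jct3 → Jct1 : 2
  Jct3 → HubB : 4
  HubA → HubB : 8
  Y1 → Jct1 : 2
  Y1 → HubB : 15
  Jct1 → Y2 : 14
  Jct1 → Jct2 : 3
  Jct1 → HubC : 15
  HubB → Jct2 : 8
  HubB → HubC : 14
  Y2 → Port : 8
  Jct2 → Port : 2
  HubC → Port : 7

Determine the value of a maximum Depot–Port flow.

Augment Depot→Jct3→Jct1→Y2→Port: bottleneck 2, flow now 2.
Augment Depot→Jct3→HubB→Jct2→Port: bottleneck 2, flow now 4.
Augment Depot→Jct3→HubB→HubC→Port: bottleneck 2, flow now 6.
Augment Depot→HubA→HubB→HubC→Port: bottleneck 5, flow now 11.
Augment Depot→Y1→Jct1→Y2→Port: bottleneck 2, flow now 13.
No augmenting path remains; maximum flow = 13.
In the residual graph, reachable from Depot: {Depot, Jct3, HubA, Y1, HubB, Jct2, HubC}.
Min-cut edges: Jct3→Jct1 (2), Y1→Jct1 (2), Jct2→Port (2), HubC→Port (7); capacity 2 + 2 + 2 + 7 = 13.
This cut is saturated, so no flow can exceed 13.

13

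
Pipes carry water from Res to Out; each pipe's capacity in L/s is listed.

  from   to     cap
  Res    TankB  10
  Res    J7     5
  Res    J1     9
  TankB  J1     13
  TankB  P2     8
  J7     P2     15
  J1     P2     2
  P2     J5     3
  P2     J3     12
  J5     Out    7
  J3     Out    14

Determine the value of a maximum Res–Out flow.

15

Augment Res→TankB→P2→J5→Out: bottleneck 3, flow now 3.
Augment Res→TankB→P2→J3→Out: bottleneck 5, flow now 8.
Augment Res→J7→P2→J3→Out: bottleneck 5, flow now 13.
Augment Res→J1→P2→J3→Out: bottleneck 2, flow now 15.
No augmenting path remains; maximum flow = 15.
In the residual graph, reachable from Res: {Res, TankB, J1}.
Min-cut edges: Res→J7 (5), TankB→P2 (8), J1→P2 (2); capacity 5 + 8 + 2 = 15.
This cut is saturated, so no flow can exceed 15.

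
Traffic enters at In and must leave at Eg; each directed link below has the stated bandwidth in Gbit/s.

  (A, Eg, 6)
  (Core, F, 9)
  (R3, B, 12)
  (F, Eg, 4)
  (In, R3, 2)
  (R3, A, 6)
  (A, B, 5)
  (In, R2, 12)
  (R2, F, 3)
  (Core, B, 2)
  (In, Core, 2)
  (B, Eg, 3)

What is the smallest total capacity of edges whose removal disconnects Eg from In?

Augment In→Core→F→Eg: bottleneck 2, flow now 2.
Augment In→R3→A→Eg: bottleneck 2, flow now 4.
Augment In→R2→F→Eg: bottleneck 2, flow now 6.
Augment In→R2→F→Core→B→Eg: bottleneck 1, flow now 7. (uses reverse residual edge)
No augmenting path remains; maximum flow = 7.
By max-flow min-cut, the minimum cut capacity equals the max flow.
In the residual graph, reachable from In: {In, R2}.
Min-cut edges: In→Core (2), In→R3 (2), R2→F (3); capacity 2 + 2 + 3 = 7.

7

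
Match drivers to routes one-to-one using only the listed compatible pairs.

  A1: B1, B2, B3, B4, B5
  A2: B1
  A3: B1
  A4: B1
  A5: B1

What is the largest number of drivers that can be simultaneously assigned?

Unit-capacity flow: source→left, listed edges, right→sink; max matching = max flow.
Augmenting path A1→B1 (+1); matched 1.
Augmenting path A2→B1→A1→B2 (+1); matched 2.
No augmenting path remains; maximum matching = 2.
König certificate: {A1, B1} is a vertex cover of size 2 (every listed pair touches it), so no matching can be larger.

2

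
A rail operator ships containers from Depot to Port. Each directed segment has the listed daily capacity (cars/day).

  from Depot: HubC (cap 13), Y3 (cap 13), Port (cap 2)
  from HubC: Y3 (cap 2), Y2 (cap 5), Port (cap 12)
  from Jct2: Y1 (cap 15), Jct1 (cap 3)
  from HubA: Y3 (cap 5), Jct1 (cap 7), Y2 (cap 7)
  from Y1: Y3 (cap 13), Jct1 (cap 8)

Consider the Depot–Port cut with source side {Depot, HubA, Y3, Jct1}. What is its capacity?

22

Edges leaving {Depot, HubA, Y3, Jct1}: Depot→HubC (13), Depot→Port (2), HubA→Y2 (7).
Cut capacity = 13 + 2 + 7 = 22.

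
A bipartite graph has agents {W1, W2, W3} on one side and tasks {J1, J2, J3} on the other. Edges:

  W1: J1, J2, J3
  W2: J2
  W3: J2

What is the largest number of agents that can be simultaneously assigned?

2

Unit-capacity flow: source→left, listed edges, right→sink; max matching = max flow.
Augmenting path W1→J1 (+1); matched 1.
Augmenting path W2→J2 (+1); matched 2.
No augmenting path remains; maximum matching = 2.
König certificate: {W1, J2} is a vertex cover of size 2 (every listed pair touches it), so no matching can be larger.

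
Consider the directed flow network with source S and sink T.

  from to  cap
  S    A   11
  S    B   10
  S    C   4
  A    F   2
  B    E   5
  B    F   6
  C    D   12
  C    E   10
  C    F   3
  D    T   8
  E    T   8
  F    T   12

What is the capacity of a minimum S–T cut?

Augment S→A→F→T: bottleneck 2, flow now 2.
Augment S→B→E→T: bottleneck 5, flow now 7.
Augment S→B→F→T: bottleneck 5, flow now 12.
Augment S→C→D→T: bottleneck 4, flow now 16.
No augmenting path remains; maximum flow = 16.
By max-flow min-cut, the minimum cut capacity equals the max flow.
In the residual graph, reachable from S: {S, A}.
Min-cut edges: S→B (10), S→C (4), A→F (2); capacity 10 + 4 + 2 = 16.

16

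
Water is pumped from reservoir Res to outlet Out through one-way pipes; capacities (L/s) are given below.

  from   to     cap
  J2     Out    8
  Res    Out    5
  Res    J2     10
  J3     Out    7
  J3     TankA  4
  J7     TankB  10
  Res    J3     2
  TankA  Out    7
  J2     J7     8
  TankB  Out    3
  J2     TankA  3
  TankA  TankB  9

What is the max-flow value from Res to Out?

17

Augment Res→Out: bottleneck 5, flow now 5.
Augment Res→J2→Out: bottleneck 8, flow now 13.
Augment Res→J3→Out: bottleneck 2, flow now 15.
Augment Res→J2→TankA→Out: bottleneck 2, flow now 17.
No augmenting path remains; maximum flow = 17.
In the residual graph, reachable from Res: {Res}.
Min-cut edges: Res→J2 (10), Res→J3 (2), Res→Out (5); capacity 10 + 2 + 5 = 17.
This cut is saturated, so no flow can exceed 17.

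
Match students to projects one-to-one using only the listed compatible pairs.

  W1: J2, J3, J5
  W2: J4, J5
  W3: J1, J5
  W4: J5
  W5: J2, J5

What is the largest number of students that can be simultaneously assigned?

5

Unit-capacity flow: source→left, listed edges, right→sink; max matching = max flow.
Augmenting path W1→J2 (+1); matched 1.
Augmenting path W2→J4 (+1); matched 2.
Augmenting path W3→J1 (+1); matched 3.
Augmenting path W4→J5 (+1); matched 4.
Augmenting path W5→J2→W1→J3 (+1); matched 5.
No augmenting path remains; maximum matching = 5.
König certificate: {W1, W2, W3, W4, W5} is a vertex cover of size 5 (every listed pair touches it), so no matching can be larger.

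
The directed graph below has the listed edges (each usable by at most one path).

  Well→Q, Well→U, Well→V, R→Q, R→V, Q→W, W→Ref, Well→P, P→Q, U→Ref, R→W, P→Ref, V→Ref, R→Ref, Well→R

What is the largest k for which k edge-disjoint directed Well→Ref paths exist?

5

Assign every edge capacity 1; by Menger, the answer equals the max flow.
Path Well→P→Ref (+1); total 1.
Path Well→R→Ref (+1); total 2.
Path Well→U→Ref (+1); total 3.
Path Well→V→Ref (+1); total 4.
Path Well→Q→W→Ref (+1); total 5.
No residual Well→Ref path; max flow = 5.
Certifying cut of size 5: {Well→P, Well→Q, Well→R, Well→U, Well→V}.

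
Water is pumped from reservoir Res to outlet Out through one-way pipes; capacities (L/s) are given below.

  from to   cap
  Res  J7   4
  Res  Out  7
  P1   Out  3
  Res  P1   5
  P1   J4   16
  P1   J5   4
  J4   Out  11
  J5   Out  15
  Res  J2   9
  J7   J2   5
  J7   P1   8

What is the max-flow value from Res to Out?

16

Augment Res→Out: bottleneck 7, flow now 7.
Augment Res→P1→Out: bottleneck 3, flow now 10.
Augment Res→P1→J5→Out: bottleneck 2, flow now 12.
Augment Res→J7→P1→J5→Out: bottleneck 2, flow now 14.
Augment Res→J7→P1→J4→Out: bottleneck 2, flow now 16.
No augmenting path remains; maximum flow = 16.
In the residual graph, reachable from Res: {Res, J2}.
Min-cut edges: Res→J7 (4), Res→P1 (5), Res→Out (7); capacity 4 + 5 + 7 = 16.
This cut is saturated, so no flow can exceed 16.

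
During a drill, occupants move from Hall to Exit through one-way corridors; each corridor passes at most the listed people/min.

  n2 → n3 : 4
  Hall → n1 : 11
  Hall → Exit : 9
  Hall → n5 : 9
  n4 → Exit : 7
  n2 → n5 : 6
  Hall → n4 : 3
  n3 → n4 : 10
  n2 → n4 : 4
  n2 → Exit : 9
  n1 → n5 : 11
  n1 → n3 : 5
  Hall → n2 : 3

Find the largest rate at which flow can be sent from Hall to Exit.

19

Augment Hall→Exit: bottleneck 9, flow now 9.
Augment Hall→n2→Exit: bottleneck 3, flow now 12.
Augment Hall→n4→Exit: bottleneck 3, flow now 15.
Augment Hall→n1→n3→n4→Exit: bottleneck 4, flow now 19.
No augmenting path remains; maximum flow = 19.
In the residual graph, reachable from Hall: {Hall, n1, n3, n4, n5}.
Min-cut edges: Hall→n2 (3), Hall→Exit (9), n4→Exit (7); capacity 3 + 9 + 7 = 19.
This cut is saturated, so no flow can exceed 19.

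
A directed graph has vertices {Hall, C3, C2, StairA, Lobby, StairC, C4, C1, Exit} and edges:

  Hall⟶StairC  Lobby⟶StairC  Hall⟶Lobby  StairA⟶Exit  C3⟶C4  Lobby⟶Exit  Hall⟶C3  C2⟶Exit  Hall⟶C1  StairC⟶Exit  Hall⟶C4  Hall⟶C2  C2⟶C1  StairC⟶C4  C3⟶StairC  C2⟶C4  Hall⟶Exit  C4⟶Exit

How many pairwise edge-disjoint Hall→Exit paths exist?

5

Assign every edge capacity 1; by Menger, the answer equals the max flow.
Path Hall→Exit (+1); total 1.
Path Hall→C2→Exit (+1); total 2.
Path Hall→Lobby→Exit (+1); total 3.
Path Hall→StairC→Exit (+1); total 4.
Path Hall→C4→Exit (+1); total 5.
No residual Hall→Exit path; max flow = 5.
Certifying cut of size 5: {C4→Exit, Hall→C2, Hall→Exit, Hall→Lobby, StairC→Exit}.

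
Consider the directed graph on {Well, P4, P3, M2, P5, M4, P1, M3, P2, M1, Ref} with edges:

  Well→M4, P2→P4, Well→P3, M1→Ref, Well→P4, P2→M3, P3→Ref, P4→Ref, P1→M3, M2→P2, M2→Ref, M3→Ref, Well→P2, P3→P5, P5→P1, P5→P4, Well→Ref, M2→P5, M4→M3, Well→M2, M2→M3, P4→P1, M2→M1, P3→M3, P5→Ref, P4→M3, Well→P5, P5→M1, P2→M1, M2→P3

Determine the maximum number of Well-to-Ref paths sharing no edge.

7

Assign every edge capacity 1; by Menger, the answer equals the max flow.
Path Well→Ref (+1); total 1.
Path Well→P4→Ref (+1); total 2.
Path Well→P3→Ref (+1); total 3.
Path Well→M2→Ref (+1); total 4.
Path Well→P5→Ref (+1); total 5.
Path Well→M4→M3→Ref (+1); total 6.
Path Well→P2→M1→Ref (+1); total 7.
No residual Well→Ref path; max flow = 7.
Certifying cut of size 7: {Well→M2, Well→M4, Well→P2, Well→P3, Well→P4, Well→P5, Well→Ref}.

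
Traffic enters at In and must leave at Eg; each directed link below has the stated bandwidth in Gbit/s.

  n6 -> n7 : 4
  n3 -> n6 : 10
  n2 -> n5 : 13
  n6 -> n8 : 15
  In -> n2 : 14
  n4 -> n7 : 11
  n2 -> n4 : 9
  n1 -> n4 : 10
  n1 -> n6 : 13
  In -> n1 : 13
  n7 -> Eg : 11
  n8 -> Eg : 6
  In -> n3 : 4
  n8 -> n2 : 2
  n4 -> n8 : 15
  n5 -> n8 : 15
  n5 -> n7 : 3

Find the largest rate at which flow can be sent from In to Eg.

17

Augment In→n1→n4→n7→Eg: bottleneck 10, flow now 10.
Augment In→n1→n6→n7→Eg: bottleneck 1, flow now 11.
Augment In→n1→n6→n8→Eg: bottleneck 2, flow now 13.
Augment In→n2→n4→n8→Eg: bottleneck 4, flow now 17.
No augmenting path remains; maximum flow = 17.
In the residual graph, reachable from In: {In, n1, n2, n3, n4, n5, n6, n7, n8}.
Min-cut edges: n7→Eg (11), n8→Eg (6); capacity 11 + 6 = 17.
This cut is saturated, so no flow can exceed 17.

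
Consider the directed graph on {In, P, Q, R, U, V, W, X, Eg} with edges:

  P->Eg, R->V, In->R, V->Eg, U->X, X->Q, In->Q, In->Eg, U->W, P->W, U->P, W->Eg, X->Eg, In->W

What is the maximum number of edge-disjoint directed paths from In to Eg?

3

Assign every edge capacity 1; by Menger, the answer equals the max flow.
Path In→Eg (+1); total 1.
Path In→W→Eg (+1); total 2.
Path In→R→V→Eg (+1); total 3.
No residual In→Eg path; max flow = 3.
Certifying cut of size 3: {In→Eg, In→R, In→W}.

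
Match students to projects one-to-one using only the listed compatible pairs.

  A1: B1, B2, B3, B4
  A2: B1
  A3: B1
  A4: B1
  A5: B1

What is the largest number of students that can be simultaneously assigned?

Unit-capacity flow: source→left, listed edges, right→sink; max matching = max flow.
Augmenting path A1→B1 (+1); matched 1.
Augmenting path A2→B1→A1→B2 (+1); matched 2.
No augmenting path remains; maximum matching = 2.
König certificate: {A1, B1} is a vertex cover of size 2 (every listed pair touches it), so no matching can be larger.

2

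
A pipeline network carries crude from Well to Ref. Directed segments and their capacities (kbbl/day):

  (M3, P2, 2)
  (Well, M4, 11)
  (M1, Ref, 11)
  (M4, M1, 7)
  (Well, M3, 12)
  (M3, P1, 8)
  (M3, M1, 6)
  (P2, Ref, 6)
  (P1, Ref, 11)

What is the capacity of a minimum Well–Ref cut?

Augment Well→M3→P2→Ref: bottleneck 2, flow now 2.
Augment Well→M3→P1→Ref: bottleneck 8, flow now 10.
Augment Well→M3→M1→Ref: bottleneck 2, flow now 12.
Augment Well→M4→M1→Ref: bottleneck 7, flow now 19.
No augmenting path remains; maximum flow = 19.
By max-flow min-cut, the minimum cut capacity equals the max flow.
In the residual graph, reachable from Well: {Well, M4}.
Min-cut edges: Well→M3 (12), M4→M1 (7); capacity 12 + 7 = 19.

19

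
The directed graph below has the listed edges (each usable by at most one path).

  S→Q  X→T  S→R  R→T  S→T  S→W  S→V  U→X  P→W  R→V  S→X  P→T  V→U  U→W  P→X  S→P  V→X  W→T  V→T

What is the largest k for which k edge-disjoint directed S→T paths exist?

Assign every edge capacity 1; by Menger, the answer equals the max flow.
Path S→T (+1); total 1.
Path S→P→T (+1); total 2.
Path S→R→T (+1); total 3.
Path S→V→T (+1); total 4.
Path S→W→T (+1); total 5.
Path S→X→T (+1); total 6.
No residual S→T path; max flow = 6.
Certifying cut of size 6: {S→P, S→R, S→T, S→V, S→W, S→X}.

6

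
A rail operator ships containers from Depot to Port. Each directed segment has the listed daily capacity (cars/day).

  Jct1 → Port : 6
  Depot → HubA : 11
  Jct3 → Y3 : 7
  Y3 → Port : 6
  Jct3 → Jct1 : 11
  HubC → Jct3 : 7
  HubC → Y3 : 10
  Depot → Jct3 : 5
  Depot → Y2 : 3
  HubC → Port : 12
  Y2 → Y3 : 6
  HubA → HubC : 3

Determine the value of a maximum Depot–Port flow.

11

Augment Depot→HubA→HubC→Port: bottleneck 3, flow now 3.
Augment Depot→Y2→Y3→Port: bottleneck 3, flow now 6.
Augment Depot→Jct3→Jct1→Port: bottleneck 5, flow now 11.
No augmenting path remains; maximum flow = 11.
In the residual graph, reachable from Depot: {Depot, HubA}.
Min-cut edges: Depot→Y2 (3), Depot→Jct3 (5), HubA→HubC (3); capacity 3 + 5 + 3 = 11.
This cut is saturated, so no flow can exceed 11.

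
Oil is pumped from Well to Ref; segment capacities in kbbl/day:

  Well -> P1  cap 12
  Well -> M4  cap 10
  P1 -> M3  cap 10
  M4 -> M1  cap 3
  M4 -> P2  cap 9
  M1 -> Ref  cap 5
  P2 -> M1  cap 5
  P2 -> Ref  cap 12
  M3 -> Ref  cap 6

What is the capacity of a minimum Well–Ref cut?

Augment Well→P1→M3→Ref: bottleneck 6, flow now 6.
Augment Well→M4→M1→Ref: bottleneck 3, flow now 9.
Augment Well→M4→P2→Ref: bottleneck 7, flow now 16.
No augmenting path remains; maximum flow = 16.
By max-flow min-cut, the minimum cut capacity equals the max flow.
In the residual graph, reachable from Well: {Well, P1, M3}.
Min-cut edges: Well→M4 (10), M3→Ref (6); capacity 10 + 6 = 16.

16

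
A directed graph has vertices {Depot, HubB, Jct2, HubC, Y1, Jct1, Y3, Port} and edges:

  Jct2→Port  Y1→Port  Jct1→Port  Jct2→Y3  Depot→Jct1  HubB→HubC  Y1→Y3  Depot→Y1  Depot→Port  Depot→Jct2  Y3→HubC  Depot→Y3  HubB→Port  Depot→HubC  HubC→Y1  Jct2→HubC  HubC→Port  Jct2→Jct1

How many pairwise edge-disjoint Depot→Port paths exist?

Assign every edge capacity 1; by Menger, the answer equals the max flow.
Path Depot→Port (+1); total 1.
Path Depot→Jct2→Port (+1); total 2.
Path Depot→HubC→Port (+1); total 3.
Path Depot→Y1→Port (+1); total 4.
Path Depot→Jct1→Port (+1); total 5.
No residual Depot→Port path; max flow = 5.
Certifying cut of size 5: {Depot→Jct1, Depot→Jct2, Depot→Port, HubC→Port, Y1→Port}.

5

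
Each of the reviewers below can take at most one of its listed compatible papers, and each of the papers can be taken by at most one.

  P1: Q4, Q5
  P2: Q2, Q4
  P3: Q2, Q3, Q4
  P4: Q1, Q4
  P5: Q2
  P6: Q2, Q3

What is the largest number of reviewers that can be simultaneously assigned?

5

Unit-capacity flow: source→left, listed edges, right→sink; max matching = max flow.
Augmenting path P1→Q4 (+1); matched 1.
Augmenting path P2→Q2 (+1); matched 2.
Augmenting path P3→Q3 (+1); matched 3.
Augmenting path P4→Q1 (+1); matched 4.
Augmenting path P5→Q2→P2→Q4→P1→Q5 (+1); matched 5.
No augmenting path remains; maximum matching = 5.
König certificate: {P1, P4, Q2, Q3, Q4} is a vertex cover of size 5 (every listed pair touches it), so no matching can be larger.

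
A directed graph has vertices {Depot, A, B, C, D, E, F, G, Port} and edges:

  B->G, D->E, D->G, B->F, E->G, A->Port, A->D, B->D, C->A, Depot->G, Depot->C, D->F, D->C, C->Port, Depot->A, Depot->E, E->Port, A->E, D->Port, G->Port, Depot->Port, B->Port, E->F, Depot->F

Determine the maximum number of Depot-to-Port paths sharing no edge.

5

Assign every edge capacity 1; by Menger, the answer equals the max flow.
Path Depot→Port (+1); total 1.
Path Depot→A→Port (+1); total 2.
Path Depot→C→Port (+1); total 3.
Path Depot→E→Port (+1); total 4.
Path Depot→G→Port (+1); total 5.
No residual Depot→Port path; max flow = 5.
Certifying cut of size 5: {Depot→A, Depot→C, Depot→E, Depot→G, Depot→Port}.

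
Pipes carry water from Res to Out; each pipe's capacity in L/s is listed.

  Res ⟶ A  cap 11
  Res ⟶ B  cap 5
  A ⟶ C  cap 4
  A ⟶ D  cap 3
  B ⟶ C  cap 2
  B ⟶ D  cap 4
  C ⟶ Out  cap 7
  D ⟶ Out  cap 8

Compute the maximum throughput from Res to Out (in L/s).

Augment Res→A→C→Out: bottleneck 4, flow now 4.
Augment Res→A→D→Out: bottleneck 3, flow now 7.
Augment Res→B→C→Out: bottleneck 2, flow now 9.
Augment Res→B→D→Out: bottleneck 3, flow now 12.
No augmenting path remains; maximum flow = 12.
In the residual graph, reachable from Res: {Res, A}.
Min-cut edges: Res→B (5), A→C (4), A→D (3); capacity 5 + 4 + 3 = 12.
This cut is saturated, so no flow can exceed 12.

12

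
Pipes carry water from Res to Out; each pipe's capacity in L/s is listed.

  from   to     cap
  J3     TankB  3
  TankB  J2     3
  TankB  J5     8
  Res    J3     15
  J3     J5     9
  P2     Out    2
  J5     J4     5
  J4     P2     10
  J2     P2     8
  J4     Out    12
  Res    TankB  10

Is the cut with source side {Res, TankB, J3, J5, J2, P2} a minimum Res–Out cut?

Yes — it is a minimum cut (capacity 7).

Given cut capacity: 5 + 2 = 7.
Augment Res→TankB→J5→J4→Out: bottleneck 5, flow now 5.
Augment Res→TankB→J2→P2→Out: bottleneck 2, flow now 7.
No augmenting path remains; maximum flow = 7.
Cut capacity 7 equals the max flow, so it is a minimum cut.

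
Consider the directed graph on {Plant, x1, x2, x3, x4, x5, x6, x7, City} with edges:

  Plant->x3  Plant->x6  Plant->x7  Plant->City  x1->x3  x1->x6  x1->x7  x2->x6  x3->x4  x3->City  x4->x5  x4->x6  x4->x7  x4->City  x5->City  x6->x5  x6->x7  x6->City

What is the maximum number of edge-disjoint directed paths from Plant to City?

3

Assign every edge capacity 1; by Menger, the answer equals the max flow.
Path Plant→City (+1); total 1.
Path Plant→x3→City (+1); total 2.
Path Plant→x6→City (+1); total 3.
No residual Plant→City path; max flow = 3.
Certifying cut of size 3: {Plant→City, Plant→x3, Plant→x6}.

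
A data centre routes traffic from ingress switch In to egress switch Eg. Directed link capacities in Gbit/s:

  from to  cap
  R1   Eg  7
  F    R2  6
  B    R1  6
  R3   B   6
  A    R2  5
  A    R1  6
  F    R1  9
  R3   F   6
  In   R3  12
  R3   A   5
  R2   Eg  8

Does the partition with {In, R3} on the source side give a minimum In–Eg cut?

Given cut capacity: 5 + 6 + 6 = 17.
Augment In→R3→A→R2→Eg: bottleneck 5, flow now 5.
Augment In→R3→F→R2→Eg: bottleneck 3, flow now 8.
Augment In→R3→F→R1→Eg: bottleneck 3, flow now 11.
Augment In→R3→B→R1→Eg: bottleneck 1, flow now 12.
No augmenting path remains; maximum flow = 12.
In the residual graph, reachable from In: {In}.
Min-cut edges: In→R3 (12); capacity 12 = 12.
Cut capacity 17 exceeds the max flow 12, so it is not minimum.

No — its capacity is 17, but the minimum cut has capacity 12.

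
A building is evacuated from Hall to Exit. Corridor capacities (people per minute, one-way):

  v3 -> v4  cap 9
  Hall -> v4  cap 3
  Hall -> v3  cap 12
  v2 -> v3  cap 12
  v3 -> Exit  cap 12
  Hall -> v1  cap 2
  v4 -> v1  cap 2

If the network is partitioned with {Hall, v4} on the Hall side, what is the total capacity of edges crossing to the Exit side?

Edges leaving {Hall, v4}: Hall→v1 (2), Hall→v3 (12), v4→v1 (2).
Cut capacity = 2 + 12 + 2 = 16.

16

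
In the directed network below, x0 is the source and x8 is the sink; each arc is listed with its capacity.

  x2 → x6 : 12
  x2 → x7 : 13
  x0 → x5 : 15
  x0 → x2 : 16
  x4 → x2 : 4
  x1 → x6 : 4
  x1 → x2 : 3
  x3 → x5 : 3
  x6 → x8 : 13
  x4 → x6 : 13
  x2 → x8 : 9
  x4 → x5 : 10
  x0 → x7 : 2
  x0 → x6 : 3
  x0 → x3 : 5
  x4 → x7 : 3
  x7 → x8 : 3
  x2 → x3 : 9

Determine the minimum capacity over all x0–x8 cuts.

Augment x0→x2→x8: bottleneck 9, flow now 9.
Augment x0→x6→x8: bottleneck 3, flow now 12.
Augment x0→x7→x8: bottleneck 2, flow now 14.
Augment x0→x2→x6→x8: bottleneck 7, flow now 21.
No augmenting path remains; maximum flow = 21.
By max-flow min-cut, the minimum cut capacity equals the max flow.
In the residual graph, reachable from x0: {x0, x3, x5}.
Min-cut edges: x0→x2 (16), x0→x6 (3), x0→x7 (2); capacity 16 + 3 + 2 = 21.

21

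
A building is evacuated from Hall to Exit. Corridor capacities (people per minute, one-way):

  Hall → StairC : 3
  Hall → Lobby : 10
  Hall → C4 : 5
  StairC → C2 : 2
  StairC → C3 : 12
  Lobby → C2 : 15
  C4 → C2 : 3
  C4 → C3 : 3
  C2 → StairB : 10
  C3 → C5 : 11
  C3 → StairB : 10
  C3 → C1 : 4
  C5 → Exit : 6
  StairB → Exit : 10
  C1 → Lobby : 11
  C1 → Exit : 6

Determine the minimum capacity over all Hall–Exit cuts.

16

Augment Hall→StairC→C2→StairB→Exit: bottleneck 2, flow now 2.
Augment Hall→StairC→C3→C5→Exit: bottleneck 1, flow now 3.
Augment Hall→Lobby→C2→StairB→Exit: bottleneck 8, flow now 11.
Augment Hall→C4→C3→C5→Exit: bottleneck 3, flow now 14.
Augment Hall→Lobby→C2→StairC→C3→C5→Exit: bottleneck 2, flow now 16. (uses reverse residual edge)
No augmenting path remains; maximum flow = 16.
By max-flow min-cut, the minimum cut capacity equals the max flow.
In the residual graph, reachable from Hall: {Hall, Lobby, C4, C2}.
Min-cut edges: Hall→StairC (3), C4→C3 (3), C2→StairB (10); capacity 3 + 3 + 10 = 16.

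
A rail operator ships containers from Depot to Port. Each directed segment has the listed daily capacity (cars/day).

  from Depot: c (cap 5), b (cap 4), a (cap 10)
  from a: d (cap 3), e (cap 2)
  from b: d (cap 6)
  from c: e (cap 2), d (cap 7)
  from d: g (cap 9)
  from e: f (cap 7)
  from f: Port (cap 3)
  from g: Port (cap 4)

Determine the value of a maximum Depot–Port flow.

7

Augment Depot→a→d→g→Port: bottleneck 3, flow now 3.
Augment Depot→a→e→f→Port: bottleneck 2, flow now 5.
Augment Depot→b→d→g→Port: bottleneck 1, flow now 6.
Augment Depot→c→e→f→Port: bottleneck 1, flow now 7.
No augmenting path remains; maximum flow = 7.
In the residual graph, reachable from Depot: {Depot, a, b, c, d, e, f, g}.
Min-cut edges: f→Port (3), g→Port (4); capacity 3 + 4 = 7.
This cut is saturated, so no flow can exceed 7.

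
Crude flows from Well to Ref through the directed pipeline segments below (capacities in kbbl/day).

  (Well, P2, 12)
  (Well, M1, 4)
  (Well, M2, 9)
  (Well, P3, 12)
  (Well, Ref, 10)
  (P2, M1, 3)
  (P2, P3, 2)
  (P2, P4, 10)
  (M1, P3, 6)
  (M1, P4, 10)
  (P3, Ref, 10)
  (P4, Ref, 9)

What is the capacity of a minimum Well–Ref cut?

Augment Well→Ref: bottleneck 10, flow now 10.
Augment Well→P3→Ref: bottleneck 10, flow now 20.
Augment Well→P2→P4→Ref: bottleneck 9, flow now 29.
No augmenting path remains; maximum flow = 29.
By max-flow min-cut, the minimum cut capacity equals the max flow.
In the residual graph, reachable from Well: {Well, P2, M1, M2, P3, P4}.
Min-cut edges: Well→Ref (10), P3→Ref (10), P4→Ref (9); capacity 10 + 10 + 9 = 29.

29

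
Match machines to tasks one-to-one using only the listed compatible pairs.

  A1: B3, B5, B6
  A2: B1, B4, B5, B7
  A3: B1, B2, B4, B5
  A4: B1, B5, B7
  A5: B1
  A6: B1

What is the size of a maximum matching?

Unit-capacity flow: source→left, listed edges, right→sink; max matching = max flow.
Augmenting path A1→B3 (+1); matched 1.
Augmenting path A2→B1 (+1); matched 2.
Augmenting path A3→B2 (+1); matched 3.
Augmenting path A4→B5 (+1); matched 4.
Augmenting path A5→B1→A2→B4 (+1); matched 5.
No augmenting path remains; maximum matching = 5.
König certificate: {A1, A2, A3, A4, B1} is a vertex cover of size 5 (every listed pair touches it), so no matching can be larger.

5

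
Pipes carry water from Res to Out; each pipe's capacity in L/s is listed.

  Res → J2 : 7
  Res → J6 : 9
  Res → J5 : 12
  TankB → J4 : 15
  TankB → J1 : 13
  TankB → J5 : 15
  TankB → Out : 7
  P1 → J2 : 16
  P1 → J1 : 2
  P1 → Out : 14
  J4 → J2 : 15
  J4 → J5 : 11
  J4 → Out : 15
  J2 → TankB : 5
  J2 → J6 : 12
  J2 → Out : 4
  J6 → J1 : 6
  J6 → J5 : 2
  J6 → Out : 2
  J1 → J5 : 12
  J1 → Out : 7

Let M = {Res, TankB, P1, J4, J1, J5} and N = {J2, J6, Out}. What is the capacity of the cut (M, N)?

Edges leaving {Res, TankB, P1, J4, J1, J5}: Res→J2 (7), Res→J6 (9), TankB→Out (7), P1→J2 (16), P1→Out (14), J4→J2 (15), J4→Out (15), J1→Out (7).
Cut capacity = 7 + 9 + 7 + 16 + 14 + 15 + 15 + 7 = 90.

90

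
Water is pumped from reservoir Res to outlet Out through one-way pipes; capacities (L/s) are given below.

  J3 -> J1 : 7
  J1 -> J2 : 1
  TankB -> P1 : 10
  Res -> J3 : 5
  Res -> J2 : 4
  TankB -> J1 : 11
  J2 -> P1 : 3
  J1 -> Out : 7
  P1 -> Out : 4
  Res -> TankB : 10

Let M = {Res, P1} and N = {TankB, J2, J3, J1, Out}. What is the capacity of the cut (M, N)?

23

Edges leaving {Res, P1}: Res→TankB (10), Res→J2 (4), Res→J3 (5), P1→Out (4).
Cut capacity = 10 + 4 + 5 + 4 = 23.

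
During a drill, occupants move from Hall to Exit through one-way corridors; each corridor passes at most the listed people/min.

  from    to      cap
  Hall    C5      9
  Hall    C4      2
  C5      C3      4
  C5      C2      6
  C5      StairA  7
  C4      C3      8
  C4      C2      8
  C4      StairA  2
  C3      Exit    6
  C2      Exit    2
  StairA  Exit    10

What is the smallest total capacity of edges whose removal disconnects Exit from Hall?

Augment Hall→C5→C3→Exit: bottleneck 4, flow now 4.
Augment Hall→C5→C2→Exit: bottleneck 2, flow now 6.
Augment Hall→C5→StairA→Exit: bottleneck 3, flow now 9.
Augment Hall→C4→C3→Exit: bottleneck 2, flow now 11.
No augmenting path remains; maximum flow = 11.
By max-flow min-cut, the minimum cut capacity equals the max flow.
In the residual graph, reachable from Hall: {Hall}.
Min-cut edges: Hall→C5 (9), Hall→C4 (2); capacity 9 + 2 = 11.

11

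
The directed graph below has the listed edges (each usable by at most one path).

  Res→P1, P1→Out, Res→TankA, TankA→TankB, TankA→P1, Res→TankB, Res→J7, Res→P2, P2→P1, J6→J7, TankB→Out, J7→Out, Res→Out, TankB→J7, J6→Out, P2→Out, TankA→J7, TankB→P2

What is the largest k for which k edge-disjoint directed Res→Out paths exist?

5

Assign every edge capacity 1; by Menger, the answer equals the max flow.
Path Res→Out (+1); total 1.
Path Res→TankB→Out (+1); total 2.
Path Res→P2→Out (+1); total 3.
Path Res→J7→Out (+1); total 4.
Path Res→P1→Out (+1); total 5.
No residual Res→Out path; max flow = 5.
Certifying cut of size 5: {J7→Out, P1→Out, P2→Out, Res→Out, TankB→Out}.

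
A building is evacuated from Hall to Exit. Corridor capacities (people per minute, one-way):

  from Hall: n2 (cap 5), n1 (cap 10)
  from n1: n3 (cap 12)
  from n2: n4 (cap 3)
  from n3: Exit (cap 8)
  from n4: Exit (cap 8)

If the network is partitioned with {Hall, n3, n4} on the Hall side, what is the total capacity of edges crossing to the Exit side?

Edges leaving {Hall, n3, n4}: Hall→n1 (10), Hall→n2 (5), n3→Exit (8), n4→Exit (8).
Cut capacity = 10 + 5 + 8 + 8 = 31.

31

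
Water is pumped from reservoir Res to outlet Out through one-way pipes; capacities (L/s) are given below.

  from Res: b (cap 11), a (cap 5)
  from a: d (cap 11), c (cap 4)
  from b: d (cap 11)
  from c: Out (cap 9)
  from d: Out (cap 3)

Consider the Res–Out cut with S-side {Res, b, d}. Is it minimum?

Given cut capacity: 5 + 3 = 8.
Augment Res→a→c→Out: bottleneck 4, flow now 4.
Augment Res→a→d→Out: bottleneck 1, flow now 5.
Augment Res→b→d→Out: bottleneck 2, flow now 7.
No augmenting path remains; maximum flow = 7.
In the residual graph, reachable from Res: {Res, a, b, d}.
Min-cut edges: a→c (4), d→Out (3); capacity 4 + 3 = 7.
Cut capacity 8 exceeds the max flow 7, so it is not minimum.

No — its capacity is 8, but the minimum cut has capacity 7.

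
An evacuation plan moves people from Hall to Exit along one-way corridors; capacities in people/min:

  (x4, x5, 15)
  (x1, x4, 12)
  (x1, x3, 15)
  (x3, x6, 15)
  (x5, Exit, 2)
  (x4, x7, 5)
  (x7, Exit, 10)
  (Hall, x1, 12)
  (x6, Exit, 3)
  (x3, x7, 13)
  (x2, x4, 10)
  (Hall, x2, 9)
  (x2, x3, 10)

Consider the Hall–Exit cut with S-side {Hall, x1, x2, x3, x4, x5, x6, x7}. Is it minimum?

Given cut capacity: 2 + 3 + 10 = 15.
Augment Hall→x1→x3→x6→Exit: bottleneck 3, flow now 3.
Augment Hall→x1→x3→x7→Exit: bottleneck 9, flow now 12.
Augment Hall→x2→x3→x7→Exit: bottleneck 1, flow now 13.
Augment Hall→x2→x4→x5→Exit: bottleneck 2, flow now 15.
No augmenting path remains; maximum flow = 15.
Cut capacity 15 equals the max flow, so it is a minimum cut.

Yes — it is a minimum cut (capacity 15).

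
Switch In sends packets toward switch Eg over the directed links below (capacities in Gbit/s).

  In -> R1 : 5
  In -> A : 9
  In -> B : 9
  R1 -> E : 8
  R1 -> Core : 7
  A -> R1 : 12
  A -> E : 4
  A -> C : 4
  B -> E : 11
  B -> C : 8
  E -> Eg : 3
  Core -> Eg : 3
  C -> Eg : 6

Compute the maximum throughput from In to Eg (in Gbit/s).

12

Augment In→R1→E→Eg: bottleneck 3, flow now 3.
Augment In→R1→Core→Eg: bottleneck 2, flow now 5.
Augment In→A→C→Eg: bottleneck 4, flow now 9.
Augment In→B→C→Eg: bottleneck 2, flow now 11.
Augment In→A→R1→Core→Eg: bottleneck 1, flow now 12.
No augmenting path remains; maximum flow = 12.
In the residual graph, reachable from In: {In, R1, A, B, E, Core, C}.
Min-cut edges: E→Eg (3), Core→Eg (3), C→Eg (6); capacity 3 + 3 + 6 = 12.
This cut is saturated, so no flow can exceed 12.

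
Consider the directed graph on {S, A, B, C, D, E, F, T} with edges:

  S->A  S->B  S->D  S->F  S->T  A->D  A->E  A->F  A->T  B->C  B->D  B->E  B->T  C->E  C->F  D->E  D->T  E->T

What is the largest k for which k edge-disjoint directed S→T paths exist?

4

Assign every edge capacity 1; by Menger, the answer equals the max flow.
Path S→T (+1); total 1.
Path S→A→T (+1); total 2.
Path S→B→T (+1); total 3.
Path S→D→T (+1); total 4.
No residual S→T path; max flow = 4.
Certifying cut of size 4: {S→A, S→B, S→D, S→T}.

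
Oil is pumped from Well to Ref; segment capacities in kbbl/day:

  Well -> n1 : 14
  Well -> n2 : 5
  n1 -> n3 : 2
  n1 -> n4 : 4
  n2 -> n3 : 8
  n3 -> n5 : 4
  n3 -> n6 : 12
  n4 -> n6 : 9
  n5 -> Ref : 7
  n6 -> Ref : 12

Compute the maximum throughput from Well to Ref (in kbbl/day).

Augment Well→n1→n3→n5→Ref: bottleneck 2, flow now 2.
Augment Well→n1→n4→n6→Ref: bottleneck 4, flow now 6.
Augment Well→n2→n3→n5→Ref: bottleneck 2, flow now 8.
Augment Well→n2→n3→n6→Ref: bottleneck 3, flow now 11.
No augmenting path remains; maximum flow = 11.
In the residual graph, reachable from Well: {Well, n1}.
Min-cut edges: Well→n2 (5), n1→n3 (2), n1→n4 (4); capacity 5 + 2 + 4 = 11.
This cut is saturated, so no flow can exceed 11.

11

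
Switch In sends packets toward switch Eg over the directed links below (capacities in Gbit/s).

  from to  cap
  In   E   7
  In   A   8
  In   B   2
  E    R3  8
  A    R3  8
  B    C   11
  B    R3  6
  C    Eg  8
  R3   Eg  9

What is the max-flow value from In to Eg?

11

Augment In→E→R3→Eg: bottleneck 7, flow now 7.
Augment In→A→R3→Eg: bottleneck 2, flow now 9.
Augment In→B→C→Eg: bottleneck 2, flow now 11.
No augmenting path remains; maximum flow = 11.
In the residual graph, reachable from In: {In, E, A, R3}.
Min-cut edges: In→B (2), R3→Eg (9); capacity 2 + 9 = 11.
This cut is saturated, so no flow can exceed 11.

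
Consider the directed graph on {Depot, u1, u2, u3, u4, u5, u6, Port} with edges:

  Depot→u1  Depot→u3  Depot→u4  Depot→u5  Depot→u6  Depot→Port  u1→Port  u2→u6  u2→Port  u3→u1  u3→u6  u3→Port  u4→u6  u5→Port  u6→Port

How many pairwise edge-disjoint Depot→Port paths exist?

5

Assign every edge capacity 1; by Menger, the answer equals the max flow.
Path Depot→Port (+1); total 1.
Path Depot→u1→Port (+1); total 2.
Path Depot→u3→Port (+1); total 3.
Path Depot→u5→Port (+1); total 4.
Path Depot→u6→Port (+1); total 5.
No residual Depot→Port path; max flow = 5.
Certifying cut of size 5: {Depot→Port, Depot→u1, Depot→u3, Depot→u5, u6→Port}.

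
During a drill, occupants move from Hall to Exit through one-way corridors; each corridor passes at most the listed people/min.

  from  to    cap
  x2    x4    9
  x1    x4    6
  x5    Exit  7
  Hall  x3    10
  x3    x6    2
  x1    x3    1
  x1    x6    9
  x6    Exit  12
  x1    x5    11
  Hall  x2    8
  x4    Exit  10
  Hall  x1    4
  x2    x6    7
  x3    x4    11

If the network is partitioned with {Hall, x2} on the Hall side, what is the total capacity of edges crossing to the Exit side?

Edges leaving {Hall, x2}: Hall→x1 (4), Hall→x3 (10), x2→x4 (9), x2→x6 (7).
Cut capacity = 4 + 10 + 9 + 7 = 30.

30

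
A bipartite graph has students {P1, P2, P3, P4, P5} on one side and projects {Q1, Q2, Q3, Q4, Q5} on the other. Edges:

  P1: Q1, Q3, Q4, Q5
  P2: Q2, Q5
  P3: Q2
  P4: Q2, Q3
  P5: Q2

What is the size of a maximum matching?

Unit-capacity flow: source→left, listed edges, right→sink; max matching = max flow.
Augmenting path P1→Q1 (+1); matched 1.
Augmenting path P2→Q2 (+1); matched 2.
Augmenting path P4→Q3 (+1); matched 3.
Augmenting path P3→Q2→P2→Q5 (+1); matched 4.
No augmenting path remains; maximum matching = 4.
König certificate: {P1, P2, P4, Q2} is a vertex cover of size 4 (every listed pair touches it), so no matching can be larger.

4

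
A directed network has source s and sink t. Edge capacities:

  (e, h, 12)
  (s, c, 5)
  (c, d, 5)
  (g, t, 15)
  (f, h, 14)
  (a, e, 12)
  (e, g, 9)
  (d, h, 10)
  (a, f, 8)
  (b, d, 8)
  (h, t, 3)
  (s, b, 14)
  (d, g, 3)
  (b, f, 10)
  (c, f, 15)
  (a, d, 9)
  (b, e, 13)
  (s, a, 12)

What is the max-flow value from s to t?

Augment s→a→d→g→t: bottleneck 3, flow now 3.
Augment s→a→d→h→t: bottleneck 3, flow now 6.
Augment s→a→e→g→t: bottleneck 6, flow now 12.
Augment s→b→e→g→t: bottleneck 3, flow now 15.
No augmenting path remains; maximum flow = 15.
In the residual graph, reachable from s: {s, a, b, c, d, e, f, h}.
Min-cut edges: d→g (3), e→g (9), h→t (3); capacity 3 + 9 + 3 = 15.
This cut is saturated, so no flow can exceed 15.

15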